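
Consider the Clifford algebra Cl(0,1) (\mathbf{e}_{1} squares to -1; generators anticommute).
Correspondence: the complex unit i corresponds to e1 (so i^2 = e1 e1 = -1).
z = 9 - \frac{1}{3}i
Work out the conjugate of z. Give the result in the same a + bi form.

In blades: z = 9 - \frac{1}{3} e_{1}.
Conjugation here is Clifford conjugation: the scalar is fixed and the grade-1 and grade-2 blades all flip sign, giving 9 + \frac{1}{3} e_{1}; translating back:
Answer: 9 + \frac{1}{3}i


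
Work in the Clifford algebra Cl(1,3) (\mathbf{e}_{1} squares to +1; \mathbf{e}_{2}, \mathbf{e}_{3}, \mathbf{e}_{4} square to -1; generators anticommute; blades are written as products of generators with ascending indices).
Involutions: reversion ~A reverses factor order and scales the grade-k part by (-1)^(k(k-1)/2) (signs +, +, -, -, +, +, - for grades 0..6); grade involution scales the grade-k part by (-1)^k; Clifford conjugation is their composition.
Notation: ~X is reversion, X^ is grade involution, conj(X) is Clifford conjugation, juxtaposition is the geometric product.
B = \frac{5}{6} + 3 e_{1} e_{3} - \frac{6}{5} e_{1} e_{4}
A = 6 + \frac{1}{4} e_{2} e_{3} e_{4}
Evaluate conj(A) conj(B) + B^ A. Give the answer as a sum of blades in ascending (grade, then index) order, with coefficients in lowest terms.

first term: 5 - 18 e_{1} e_{3} + \frac{36}{5} e_{1} e_{4} + \frac{3}{10} e_{1} e_{2} e_{3} + \frac{3}{4} e_{1} e_{2} e_{4} + \frac{5}{24} e_{2} e_{3} e_{4}
second term: 5 + 18 e_{1} e_{3} - \frac{36}{5} e_{1} e_{4} + \frac{3}{10} e_{1} e_{2} e_{3} + \frac{3}{4} e_{1} e_{2} e_{4} + \frac{5}{24} e_{2} e_{3} e_{4}
Answer: 10 + \frac{3}{5} e_{1} e_{2} e_{3} + \frac{3}{2} e_{1} e_{2} e_{4} + \frac{5}{12} e_{2} e_{3} e_{4}


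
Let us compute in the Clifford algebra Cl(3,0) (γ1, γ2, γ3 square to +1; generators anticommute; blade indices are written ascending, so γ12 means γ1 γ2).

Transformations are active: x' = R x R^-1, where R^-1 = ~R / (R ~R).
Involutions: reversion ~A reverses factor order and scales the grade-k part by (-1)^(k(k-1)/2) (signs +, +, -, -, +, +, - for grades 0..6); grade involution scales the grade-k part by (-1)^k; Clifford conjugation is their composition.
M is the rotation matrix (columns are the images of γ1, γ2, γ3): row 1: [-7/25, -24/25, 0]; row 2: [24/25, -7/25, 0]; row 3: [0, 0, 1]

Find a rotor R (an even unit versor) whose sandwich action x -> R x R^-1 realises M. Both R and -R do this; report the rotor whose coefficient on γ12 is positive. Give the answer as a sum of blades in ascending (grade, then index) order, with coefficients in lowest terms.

Method: write R = a + b12*γ12 + b13*γ13 + b23*γ23 with a^2 + b12^2 + b13^2 + b23^2 = 1 (so R^-1 = ~R). Expanding the columns R e_j ~R gives tr M = 4a^2 - 1 and, from the antisymmetric part, M21 - M12 = -4a*b12, M13 - M31 = 4a*b13, M32 - M23 = -4a*b23.
Here tr M = 11/25, so a^2 = (1 + tr M)/4 = 9/25 and a = ±3/5. Taking a = 3/5: M21 - M12 = 48/25, M13 - M31 = 0, M32 - M23 = 0, giving b12 = -4/5, b13 = 0, b23 = 0, i.e. R = 3/5 - 4/5*γ12.
Its γ12 coefficient is negative, so report the other preimage -R.
Answer: -3/5 + 4/5*γ12. Key observation: the double cover Spin(3) -> SO(3) sends R and -R to the same matrix (trace 11/25 here), so the stated sign of the γ12 coefficient is what selects one sheet.


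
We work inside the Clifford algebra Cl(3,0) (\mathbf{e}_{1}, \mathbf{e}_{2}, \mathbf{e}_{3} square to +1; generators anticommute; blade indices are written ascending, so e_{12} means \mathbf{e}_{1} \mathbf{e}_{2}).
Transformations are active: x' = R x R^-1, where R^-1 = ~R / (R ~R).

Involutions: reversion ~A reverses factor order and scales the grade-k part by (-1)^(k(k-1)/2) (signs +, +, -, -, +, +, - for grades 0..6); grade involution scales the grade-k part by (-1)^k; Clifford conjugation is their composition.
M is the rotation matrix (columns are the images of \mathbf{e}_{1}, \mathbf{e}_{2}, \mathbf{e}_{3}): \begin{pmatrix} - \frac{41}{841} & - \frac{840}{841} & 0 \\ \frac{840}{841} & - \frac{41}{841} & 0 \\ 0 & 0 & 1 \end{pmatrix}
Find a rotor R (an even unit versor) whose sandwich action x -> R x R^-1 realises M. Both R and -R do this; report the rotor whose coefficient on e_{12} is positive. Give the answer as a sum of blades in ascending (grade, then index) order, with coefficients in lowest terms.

Method: write R = a + b12*e_{12} + b13*e_{13} + b23*e_{23} with a^2 + b12^2 + b13^2 + b23^2 = 1 (so R^-1 = ~R). Expanding the columns R e_j ~R gives tr M = 4a^2 - 1 and, from the antisymmetric part, M21 - M12 = -4a*b12, M13 - M31 = 4a*b13, M32 - M23 = -4a*b23.
Here tr M = \frac{759}{841}, so a^2 = (1 + tr M)/4 = \frac{400}{841} and a = ±\frac{20}{29}. Taking a = \frac{20}{29}: M21 - M12 = \frac{1680}{841}, M13 - M31 = 0, M32 - M23 = 0, giving b12 = -\frac{21}{29}, b13 = 0, b23 = 0, i.e. R = \frac{20}{29} - \frac{21}{29} e_{12}.
Its e_{12} coefficient is negative, so report the other preimage -R.
Answer: -\frac{20}{29} + \frac{21}{29} e_{12}. Why the constraint matters: R and -R act identically through the sandwich — M has trace \frac{759}{841} either way — so only the sign condition on e_{12} picks one of the two preimages.


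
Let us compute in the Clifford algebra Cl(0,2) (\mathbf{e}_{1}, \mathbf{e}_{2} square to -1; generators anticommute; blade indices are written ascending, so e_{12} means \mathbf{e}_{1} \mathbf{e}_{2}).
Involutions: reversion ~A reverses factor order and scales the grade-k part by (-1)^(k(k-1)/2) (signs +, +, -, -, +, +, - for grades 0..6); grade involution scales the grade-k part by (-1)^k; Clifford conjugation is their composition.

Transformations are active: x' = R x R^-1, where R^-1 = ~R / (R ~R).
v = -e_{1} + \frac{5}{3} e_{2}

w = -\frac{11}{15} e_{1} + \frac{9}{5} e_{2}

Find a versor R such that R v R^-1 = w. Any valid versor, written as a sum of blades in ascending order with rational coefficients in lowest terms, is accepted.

Key observation: q(v) = q(w) = -\frac{34}{9} (sandwiches preserve the norm), so R = v + w = -\frac{26}{15} e_{1} + \frac{52}{15} e_{2} works whenever it is invertible — the component of v along it is kept and (v - w)/2 reverses, sending v to w.
Answer: -\frac{26}{15} e_{1} + \frac{52}{15} e_{2}


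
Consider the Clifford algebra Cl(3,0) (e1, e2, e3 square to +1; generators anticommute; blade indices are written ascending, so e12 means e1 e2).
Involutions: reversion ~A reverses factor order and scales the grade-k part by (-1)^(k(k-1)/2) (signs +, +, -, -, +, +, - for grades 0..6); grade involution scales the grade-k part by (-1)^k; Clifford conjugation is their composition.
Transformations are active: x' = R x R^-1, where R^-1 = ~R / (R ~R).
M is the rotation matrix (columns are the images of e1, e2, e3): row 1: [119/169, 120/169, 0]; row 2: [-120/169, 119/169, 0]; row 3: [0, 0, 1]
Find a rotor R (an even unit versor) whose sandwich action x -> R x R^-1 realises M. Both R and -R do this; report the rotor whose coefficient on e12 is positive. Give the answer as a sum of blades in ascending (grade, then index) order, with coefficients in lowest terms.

Method: write R = a + b12*e12 + b13*e13 + b23*e23 with a^2 + b12^2 + b13^2 + b23^2 = 1 (so R^-1 = ~R). Expanding the columns R e_j ~R gives tr M = 4a^2 - 1 and, from the antisymmetric part, M21 - M12 = -4a*b12, M13 - M31 = 4a*b13, M32 - M23 = -4a*b23.
Here tr M = 407/169, so a^2 = (1 + tr M)/4 = 144/169 and a = ±12/13. Taking a = 12/13: M21 - M12 = -240/169, M13 - M31 = 0, M32 - M23 = 0, giving b12 = 5/13, b13 = 0, b23 = 0, i.e. R = 12/13 + 5/13*e12.
Its e12 coefficient is already positive.
Answer: 12/13 + 5/13*e12. Key observation: the double cover Spin(3) -> SO(3) sends R and -R to the same matrix (trace 407/169 here), so the stated sign of the e12 coefficient is what selects one sheet.


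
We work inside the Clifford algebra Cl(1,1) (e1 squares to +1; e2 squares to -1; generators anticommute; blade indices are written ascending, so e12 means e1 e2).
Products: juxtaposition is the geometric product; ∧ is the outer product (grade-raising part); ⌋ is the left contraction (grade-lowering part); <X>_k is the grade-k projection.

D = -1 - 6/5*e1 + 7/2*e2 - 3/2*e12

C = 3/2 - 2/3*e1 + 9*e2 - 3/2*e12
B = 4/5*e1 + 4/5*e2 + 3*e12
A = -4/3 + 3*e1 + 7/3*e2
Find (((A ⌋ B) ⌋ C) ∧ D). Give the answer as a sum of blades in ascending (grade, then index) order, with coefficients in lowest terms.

step 1: 8/15 + 89/15*e1 + 119/15*e2 - 4*e12
step 2: -617/9 - 1103/90*e1 - 41/10*e2 - 4/5*e12
step 3: 617/9 + 8507/90*e1 - 10613/45*e2 + 50237/900*e12
Answer: 617/9 + 8507/90*e1 - 10613/45*e2 + 50237/900*e12


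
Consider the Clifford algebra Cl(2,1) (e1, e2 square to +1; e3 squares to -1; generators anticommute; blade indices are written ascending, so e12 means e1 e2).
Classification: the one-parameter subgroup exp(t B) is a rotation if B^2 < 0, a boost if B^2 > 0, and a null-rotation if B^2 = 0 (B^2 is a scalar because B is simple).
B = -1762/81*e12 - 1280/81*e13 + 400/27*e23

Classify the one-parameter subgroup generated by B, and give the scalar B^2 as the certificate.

B^2 term by term: the squares give (-1762/81)^2*(e12)^2 + (-1280/81)^2*(e13)^2 + (400/27)^2*(e23)^2 = 3104644/6561*(-1) + 1638400/6561*(+1) + 160000/729*(+1) = -4 (each basis 2-blade squares to minus the product of its generators' squares); cross terms between blades sharing an index anticommute and cancel. So B^2 = -4.
Answer: rotation, certificate B^2 = -4. B^2 = -4 is basis-independent, so its sign is the whole story.


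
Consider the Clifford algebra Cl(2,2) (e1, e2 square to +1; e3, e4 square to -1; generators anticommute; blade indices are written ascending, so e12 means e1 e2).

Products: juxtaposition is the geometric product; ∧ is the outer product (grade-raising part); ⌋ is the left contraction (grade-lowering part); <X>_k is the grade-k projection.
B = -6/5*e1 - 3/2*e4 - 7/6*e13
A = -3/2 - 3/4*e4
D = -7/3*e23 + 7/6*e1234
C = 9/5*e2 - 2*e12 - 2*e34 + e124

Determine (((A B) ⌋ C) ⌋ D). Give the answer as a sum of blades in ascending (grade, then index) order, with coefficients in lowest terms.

step 1: -9/8 + 9/5*e1 + 9/4*e4 + 7/4*e13 - 9/10*e14 + 7/8*e134
step 2: -189/40*e2 - 9/2*e3 + 9/5*e24 + 9/4*e34 - 9/8*e124
step 3: 21/2*e2 + 987/80*e3 - 21/8*e12 - 21/10*e13 + 21/4*e124 + 441/80*e134
Answer: 21/2*e2 + 987/80*e3 - 21/8*e12 - 21/10*e13 + 21/4*e124 + 441/80*e134


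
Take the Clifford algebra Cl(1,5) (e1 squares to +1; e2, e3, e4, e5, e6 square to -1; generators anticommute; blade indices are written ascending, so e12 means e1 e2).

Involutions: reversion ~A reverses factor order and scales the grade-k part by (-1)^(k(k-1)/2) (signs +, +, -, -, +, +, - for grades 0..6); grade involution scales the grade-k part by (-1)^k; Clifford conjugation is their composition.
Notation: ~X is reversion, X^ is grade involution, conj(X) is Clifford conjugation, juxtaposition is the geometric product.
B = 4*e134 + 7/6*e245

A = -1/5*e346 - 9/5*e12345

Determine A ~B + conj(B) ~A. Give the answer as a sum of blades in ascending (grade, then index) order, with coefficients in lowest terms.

first term: -21/10*e13 + 4/5*e16 - 36/5*e25 + 7/30*e2356
second term: 21/10*e13 - 4/5*e16 + 36/5*e25 + 7/30*e2356
Answer: 7/15*e2356


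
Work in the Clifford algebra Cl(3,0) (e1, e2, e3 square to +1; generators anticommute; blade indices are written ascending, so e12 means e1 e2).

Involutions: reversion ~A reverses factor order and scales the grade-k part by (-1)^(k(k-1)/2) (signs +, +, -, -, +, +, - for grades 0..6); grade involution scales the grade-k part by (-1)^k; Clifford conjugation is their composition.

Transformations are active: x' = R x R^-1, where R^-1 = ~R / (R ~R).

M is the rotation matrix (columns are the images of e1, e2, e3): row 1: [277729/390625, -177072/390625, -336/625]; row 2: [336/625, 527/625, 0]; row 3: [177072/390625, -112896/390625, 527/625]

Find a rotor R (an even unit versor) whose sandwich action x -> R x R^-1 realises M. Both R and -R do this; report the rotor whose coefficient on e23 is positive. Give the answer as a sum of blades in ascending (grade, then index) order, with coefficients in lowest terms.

Method: write R = a + b12*e12 + b13*e13 + b23*e23 with a^2 + b12^2 + b13^2 + b23^2 = 1 (so R^-1 = ~R). Expanding the columns R e_j ~R gives tr M = 4a^2 - 1 and, from the antisymmetric part, M21 - M12 = -4a*b12, M13 - M31 = 4a*b13, M32 - M23 = -4a*b23.
Here tr M = 936479/390625, so a^2 = (1 + tr M)/4 = 331776/390625 and a = ±576/625. Taking a = 576/625: M21 - M12 = 387072/390625, M13 - M31 = -387072/390625, M32 - M23 = -112896/390625, giving b12 = -168/625, b13 = -168/625, b23 = 49/625, i.e. R = 576/625 - 168/625*e12 - 168/625*e13 + 49/625*e23.
Its e23 coefficient is already positive.
Answer: 576/625 - 168/625*e12 - 168/625*e13 + 49/625*e23. Note: both R and -R realise this M (trace 936479/390625); the covering map identifies them, and the e23-coefficient sign is the tie-breaker.


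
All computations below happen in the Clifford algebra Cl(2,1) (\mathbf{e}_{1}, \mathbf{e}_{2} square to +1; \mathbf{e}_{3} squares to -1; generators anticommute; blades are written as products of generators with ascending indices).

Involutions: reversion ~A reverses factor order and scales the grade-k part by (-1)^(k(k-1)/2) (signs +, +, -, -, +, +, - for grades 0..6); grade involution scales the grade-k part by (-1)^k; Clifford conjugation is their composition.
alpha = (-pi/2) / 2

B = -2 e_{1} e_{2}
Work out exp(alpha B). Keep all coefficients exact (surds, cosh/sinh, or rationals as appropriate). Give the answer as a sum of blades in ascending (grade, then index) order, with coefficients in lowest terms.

B^2 = (-2)^2*(e_{1} e_{2})^2 = 4*(-1) = -4 (a basis 2-blade squares to minus the product of its generators' squares).
B^2 = -4 — the series telescopes trigonometrically here: l = 2, alpha*l = - \frac{\pi}{2}, so exp(alpha B) = cos(- \frac{\pi}{2}) + (sin(- \frac{\pi}{2})/2)*B = 0 + (- \frac{1}{2})*B.
Answer: e_{1} e_{2}


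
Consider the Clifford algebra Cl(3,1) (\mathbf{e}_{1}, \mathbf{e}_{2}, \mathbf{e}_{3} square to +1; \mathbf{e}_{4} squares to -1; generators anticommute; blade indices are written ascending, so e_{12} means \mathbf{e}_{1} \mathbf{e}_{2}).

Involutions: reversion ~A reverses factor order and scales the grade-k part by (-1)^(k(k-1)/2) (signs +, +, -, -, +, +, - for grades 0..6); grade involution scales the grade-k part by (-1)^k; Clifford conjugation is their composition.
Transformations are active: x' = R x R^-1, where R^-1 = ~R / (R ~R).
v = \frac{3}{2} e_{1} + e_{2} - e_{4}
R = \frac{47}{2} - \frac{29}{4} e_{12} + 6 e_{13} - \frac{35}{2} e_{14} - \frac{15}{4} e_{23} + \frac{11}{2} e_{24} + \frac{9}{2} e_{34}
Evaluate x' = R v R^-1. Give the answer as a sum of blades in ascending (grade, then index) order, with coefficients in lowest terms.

~R = \frac{47}{2} + \frac{29}{4} e_{12} - 6 e_{13} + \frac{35}{2} e_{14} + \frac{15}{4} e_{23} - \frac{11}{2} e_{24} - \frac{9}{2} e_{34}, and R ~R = \frac{2385}{8}, so R^-1 = ~R / (\frac{2385}{8}).
R v = \frac{21}{2} e_{1} + \frac{319}{8} e_{2} - \frac{3}{4} e_{3} - \frac{11}{4} e_{4} - \frac{93}{8} e_{123} + 33 e_{124} + \frac{3}{4} e_{134} + \frac{33}{4} e_{234}
Answer: -\frac{42}{53} e_{1} + \frac{778}{477} e_{2} + \frac{211}{318} e_{3} - \frac{580}{477} e_{4}


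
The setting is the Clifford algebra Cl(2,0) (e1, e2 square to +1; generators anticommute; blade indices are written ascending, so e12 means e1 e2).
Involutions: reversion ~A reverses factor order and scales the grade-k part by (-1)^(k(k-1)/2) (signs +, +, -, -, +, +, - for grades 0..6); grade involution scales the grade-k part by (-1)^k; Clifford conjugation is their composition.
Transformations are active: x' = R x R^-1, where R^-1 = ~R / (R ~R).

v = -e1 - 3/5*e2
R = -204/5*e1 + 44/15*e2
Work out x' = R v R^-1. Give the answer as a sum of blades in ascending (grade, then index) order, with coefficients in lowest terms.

~R = -204/5*e1 + 44/15*e2, and R ~R = 75296/45, so R^-1 = ~R / (75296/45).
R v = 976/25 + 2056/75*e12
Answer: -53171/58825*e1 + 43347/58825*e2


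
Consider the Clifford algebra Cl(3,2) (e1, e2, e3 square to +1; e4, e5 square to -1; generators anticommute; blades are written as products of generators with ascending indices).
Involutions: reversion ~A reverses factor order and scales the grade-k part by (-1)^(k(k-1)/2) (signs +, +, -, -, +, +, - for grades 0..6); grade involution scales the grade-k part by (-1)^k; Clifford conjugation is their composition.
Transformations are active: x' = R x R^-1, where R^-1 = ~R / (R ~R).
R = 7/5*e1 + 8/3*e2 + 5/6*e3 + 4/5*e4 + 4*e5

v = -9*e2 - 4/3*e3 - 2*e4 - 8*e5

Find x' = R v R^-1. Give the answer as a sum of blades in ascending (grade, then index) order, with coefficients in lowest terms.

~R = 7/5*e1 + 8/3*e2 + 5/6*e3 + 4/5*e4 + 4*e5, and R ~R = -6187/900, so R^-1 = ~R / (-6187/900).
R v = 382/45 - 63/5*e1 e2 - 28/15*e1 e3 - 14/5*e1 e4 - 56/5*e1 e5 + 71/18*e2 e3 + 28/15*e2 e4 + 44/3*e2 e5 - 3/5*e3 e4 - 4/3*e3 e5 + 8/5*e4 e5
Answer: -21392/6187*e1 + 44809/18561*e2 - 4484/6187*e3 + 150/6187*e4 - 11624/6187*e5


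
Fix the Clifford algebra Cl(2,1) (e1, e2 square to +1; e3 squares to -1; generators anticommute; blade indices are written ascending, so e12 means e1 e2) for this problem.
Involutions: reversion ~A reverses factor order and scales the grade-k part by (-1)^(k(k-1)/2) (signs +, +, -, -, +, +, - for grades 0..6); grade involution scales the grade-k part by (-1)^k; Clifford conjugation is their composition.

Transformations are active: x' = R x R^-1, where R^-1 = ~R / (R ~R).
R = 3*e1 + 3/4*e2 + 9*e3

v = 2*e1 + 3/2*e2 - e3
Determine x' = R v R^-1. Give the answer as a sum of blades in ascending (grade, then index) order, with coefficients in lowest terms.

~R = 3*e1 + 3/4*e2 + 9*e3, and R ~R = -1143/16, so R^-1 = ~R / (-1143/16).
R v = 129/8 + 3*e12 - 21*e13 - 57/4*e23
Answer: -426/127*e1 - 467/254*e2 - 389/127*e3


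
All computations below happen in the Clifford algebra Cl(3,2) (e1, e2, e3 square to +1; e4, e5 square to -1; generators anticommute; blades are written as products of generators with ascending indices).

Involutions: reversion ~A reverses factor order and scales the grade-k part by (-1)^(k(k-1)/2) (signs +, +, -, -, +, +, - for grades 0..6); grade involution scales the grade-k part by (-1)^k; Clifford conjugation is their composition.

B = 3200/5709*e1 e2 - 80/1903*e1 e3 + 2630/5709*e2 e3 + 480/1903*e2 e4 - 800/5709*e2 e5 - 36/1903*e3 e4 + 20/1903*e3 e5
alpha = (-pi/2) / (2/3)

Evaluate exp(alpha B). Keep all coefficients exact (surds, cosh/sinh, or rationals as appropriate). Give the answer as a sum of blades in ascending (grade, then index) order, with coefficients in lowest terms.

B^2 term by term: the squares give (3200/5709)^2*(e1 e2)^2 + (-80/1903)^2*(e1 e3)^2 + (2630/5709)^2*(e2 e3)^2 + (480/1903)^2*(e2 e4)^2 + (-800/5709)^2*(e2 e5)^2 + (-36/1903)^2*(e3 e4)^2 + (20/1903)^2*(e3 e5)^2 = 10240000/32592681*(-1) + 6400/3621409*(-1) + 6916900/32592681*(-1) + 230400/3621409*(+1) + 640000/32592681*(+1) + 1296/3621409*(+1) + 400/3621409*(+1) = -4/9 (each basis 2-blade squares to minus the product of its generators' squares); cross terms between blades sharing an index anticommute and cancel; the commuting (index-disjoint) pairs give grade-4 terms 2*c*c'*(blade product), which cancel blade by blade — e1 e2 e3 e4: -76800/3621409 + 76800/3621409 = 0; e1 e2 e3 e5: 128000/10864227 - 128000/10864227 = 0; e2 e3 e4 e5: -19200/3621409 + 19200/3621409 = 0 — confirming B is simple. So B^2 = -4/9.
B^2 = -4/9 — since the square is negative, the closed form is circular: l = 2/3, alpha*l = -pi/2, so exp(alpha B) = cos(-pi/2) + (sin(-pi/2)/(2/3))*B = 0 + (-3/2)*B.
Answer: -1600/1903*e1 e2 + 120/1903*e1 e3 - 1315/1903*e2 e3 - 720/1903*e2 e4 + 400/1903*e2 e5 + 54/1903*e3 e4 - 30/1903*e3 e5


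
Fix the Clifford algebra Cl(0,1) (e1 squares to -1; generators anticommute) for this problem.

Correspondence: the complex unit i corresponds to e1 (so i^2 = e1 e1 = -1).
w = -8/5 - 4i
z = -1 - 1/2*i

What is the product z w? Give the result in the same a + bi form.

In blades: z = -1 - 1/2*e1, w = -8/5 - 4*e1.
Distribute z over w term by term (generator squares from the signature, products reordered to ascending indices): (-1)*w = 8/5 + 4*e1; (-1/2*e1)*w = -2 + 4/5*e1.
Sum: -2/5 + 24/5*e1; translating back through the correspondence:
Answer: -2/5 + 24/5*i


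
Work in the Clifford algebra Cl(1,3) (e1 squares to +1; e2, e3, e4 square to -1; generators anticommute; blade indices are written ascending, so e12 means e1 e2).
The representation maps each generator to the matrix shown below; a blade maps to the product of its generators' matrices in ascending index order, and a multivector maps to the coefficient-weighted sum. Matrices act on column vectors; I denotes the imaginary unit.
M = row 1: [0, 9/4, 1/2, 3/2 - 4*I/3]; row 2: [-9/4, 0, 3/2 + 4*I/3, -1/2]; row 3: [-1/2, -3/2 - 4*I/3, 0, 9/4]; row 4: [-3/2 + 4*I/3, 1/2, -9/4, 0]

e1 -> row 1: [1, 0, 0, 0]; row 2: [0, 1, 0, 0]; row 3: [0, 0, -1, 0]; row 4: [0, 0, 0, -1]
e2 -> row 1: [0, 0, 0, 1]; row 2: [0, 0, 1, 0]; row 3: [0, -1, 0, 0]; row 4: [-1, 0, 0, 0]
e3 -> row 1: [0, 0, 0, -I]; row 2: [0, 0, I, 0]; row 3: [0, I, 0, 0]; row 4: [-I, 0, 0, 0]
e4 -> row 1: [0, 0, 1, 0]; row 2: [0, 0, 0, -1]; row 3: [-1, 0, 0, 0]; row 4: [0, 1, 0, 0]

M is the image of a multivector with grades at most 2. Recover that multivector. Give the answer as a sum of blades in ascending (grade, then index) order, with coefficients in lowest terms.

Method: the blade images are trace-orthogonal — tr(rho(e_A) rho(e_B)^-1) = 4 if A = B and 0 otherwise — and rho(e_A)^-1 = (e_A)^2 * rho(e_A) with (e_A)^2 = +1 or -1, so the coefficient of e_A in the preimage is (e_A)^2 * tr(M rho(e_A))/4.
Nonzero projections over blades of grade <= 2: e2: (e2)^2 = -1, tr(M rho(e2)) = -6, coefficient 3/2; e4: (e4)^2 = -1, tr(M rho(e4)) = -2, coefficient 1/2; e13: (e13)^2 = +1, tr(M rho(e13)) = 16/3, coefficient 4/3; e24: (e24)^2 = -1, tr(M rho(e24)) = -9, coefficient 9/4. Every other blade of grade <= 2 projects to 0.
Answer: 3/2*e2 + 1/2*e4 + 4/3*e13 + 9/4*e24


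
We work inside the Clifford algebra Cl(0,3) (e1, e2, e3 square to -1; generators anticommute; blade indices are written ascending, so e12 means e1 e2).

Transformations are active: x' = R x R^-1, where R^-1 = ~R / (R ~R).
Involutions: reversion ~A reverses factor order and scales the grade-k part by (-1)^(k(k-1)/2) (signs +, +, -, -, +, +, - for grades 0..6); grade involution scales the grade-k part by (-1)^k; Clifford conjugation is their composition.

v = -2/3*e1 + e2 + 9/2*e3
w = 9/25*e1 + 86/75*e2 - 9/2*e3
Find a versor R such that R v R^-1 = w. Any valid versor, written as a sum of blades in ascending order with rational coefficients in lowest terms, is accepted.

Key observation: q(v) = q(w) = -781/36 (sandwiches preserve the norm), so R = v + w = -23/75*e1 + 161/75*e2 works whenever it is invertible — the component of v along it is kept and (v - w)/2 reverses, sending v to w.
Answer: -23/75*e1 + 161/75*e2


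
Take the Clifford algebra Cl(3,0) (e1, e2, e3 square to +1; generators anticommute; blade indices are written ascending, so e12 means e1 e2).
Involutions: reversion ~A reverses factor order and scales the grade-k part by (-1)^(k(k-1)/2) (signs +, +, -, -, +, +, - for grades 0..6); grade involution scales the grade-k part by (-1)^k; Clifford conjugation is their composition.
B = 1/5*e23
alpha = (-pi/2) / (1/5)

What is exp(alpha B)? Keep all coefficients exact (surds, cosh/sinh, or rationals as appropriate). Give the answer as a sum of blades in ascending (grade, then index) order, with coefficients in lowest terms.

B^2 = (1/5)^2*(e23)^2 = 1/25*(-1) = -1/25 (a basis 2-blade squares to minus the product of its generators' squares).
B^2 = -1/25 — B^2 < 0, so the exponential closes trigonometrically: l = 1/5, alpha*l = -pi/2, so exp(alpha B) = cos(-pi/2) + (sin(-pi/2)/(1/5))*B = 0 + (-5)*B.
Answer: -e23


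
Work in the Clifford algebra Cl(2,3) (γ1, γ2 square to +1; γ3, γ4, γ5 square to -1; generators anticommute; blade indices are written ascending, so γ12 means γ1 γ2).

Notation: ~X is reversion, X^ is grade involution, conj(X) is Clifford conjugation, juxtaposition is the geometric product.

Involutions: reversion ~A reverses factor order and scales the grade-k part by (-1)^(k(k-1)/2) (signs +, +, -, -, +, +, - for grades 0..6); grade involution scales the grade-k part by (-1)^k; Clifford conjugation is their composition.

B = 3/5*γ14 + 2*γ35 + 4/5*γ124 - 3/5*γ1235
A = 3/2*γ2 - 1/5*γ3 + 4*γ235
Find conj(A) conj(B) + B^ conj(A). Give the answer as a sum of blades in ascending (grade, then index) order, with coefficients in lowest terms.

first term: -12/5*γ1 + 8*γ2 + 2/5*γ5 + 6/5*γ14 - 9/10*γ124 + 3/25*γ125 + 3/25*γ134 - 9/10*γ135 + 3*γ235 + 4/25*γ1234 + 16/5*γ1345 - 12/5*γ12345
second term: 12/5*γ1 - 8*γ2 + 2/5*γ5 - 6/5*γ14 + 9/10*γ124 - 3/25*γ125 - 3/25*γ134 + 9/10*γ135 - 3*γ235 + 4/25*γ1234 - 16/5*γ1345 + 12/5*γ12345
Answer: 4/5*γ5 + 8/25*γ1234


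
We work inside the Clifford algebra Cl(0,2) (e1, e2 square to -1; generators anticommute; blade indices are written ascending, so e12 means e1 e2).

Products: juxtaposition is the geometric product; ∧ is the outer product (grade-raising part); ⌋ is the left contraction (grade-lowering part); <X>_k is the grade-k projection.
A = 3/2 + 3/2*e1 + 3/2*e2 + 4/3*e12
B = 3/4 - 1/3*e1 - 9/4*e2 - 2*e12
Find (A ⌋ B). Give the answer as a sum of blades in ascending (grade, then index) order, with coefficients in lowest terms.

step 1: 23/3 - 7/2*e1 - 3/8*e2 - 3*e12
Answer: 23/3 - 7/2*e1 - 3/8*e2 - 3*e12


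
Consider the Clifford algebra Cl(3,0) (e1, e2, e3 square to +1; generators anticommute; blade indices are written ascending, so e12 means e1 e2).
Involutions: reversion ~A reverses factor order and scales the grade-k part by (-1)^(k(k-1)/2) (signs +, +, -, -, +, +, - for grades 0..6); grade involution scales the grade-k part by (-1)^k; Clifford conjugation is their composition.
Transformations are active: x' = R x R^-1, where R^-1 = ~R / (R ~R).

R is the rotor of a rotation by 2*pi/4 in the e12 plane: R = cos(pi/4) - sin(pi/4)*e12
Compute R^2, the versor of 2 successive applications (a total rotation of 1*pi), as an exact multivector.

Half-angle bookkeeping: 2 applications in e12 add up to rotor phase 2*pi/4 = pi/2, so R^2 = cos(pi/2) - sin(pi/2)*e12.
cos(pi/2) = 0 and sin(pi/2) = 1, so R^2 = -e12. The net rotation is 1*pi; the rotor keeps the half-angle phase exactly.
Answer: -e12


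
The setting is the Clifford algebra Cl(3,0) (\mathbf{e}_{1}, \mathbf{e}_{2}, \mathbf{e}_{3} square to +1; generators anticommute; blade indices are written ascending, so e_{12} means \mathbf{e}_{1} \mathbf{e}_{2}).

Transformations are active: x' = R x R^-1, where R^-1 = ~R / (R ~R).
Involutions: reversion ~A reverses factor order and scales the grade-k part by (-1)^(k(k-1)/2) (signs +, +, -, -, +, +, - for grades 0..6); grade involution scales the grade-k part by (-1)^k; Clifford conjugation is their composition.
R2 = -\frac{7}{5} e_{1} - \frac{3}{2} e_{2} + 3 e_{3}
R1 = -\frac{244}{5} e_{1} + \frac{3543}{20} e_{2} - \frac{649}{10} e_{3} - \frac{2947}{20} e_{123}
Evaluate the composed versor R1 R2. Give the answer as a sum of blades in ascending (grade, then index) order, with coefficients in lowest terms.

Distribute over the terms of R2 (each basis-blade product reordered to ascending indices, repeated generators contracted through their squares):
R1 (-\frac{7}{5} e_{1}) = \frac{1708}{25} + \frac{24801}{100} e_{12} - \frac{4543}{50} e_{13} + \frac{20629}{100} e_{23}
R1 (-\frac{3}{2} e_{2}) = -\frac{10629}{40} + \frac{366}{5} e_{12} - \frac{8841}{40} e_{13} - \frac{1947}{20} e_{23}
R1 (3 e_{3}) = -\frac{1947}{10} - \frac{8841}{20} e_{12} - \frac{732}{5} e_{13} + \frac{10629}{20} e_{23}
Summing the partial products and collecting blades:
Answer: -\frac{78421}{200} - \frac{3021}{25} e_{12} - \frac{91657}{200} e_{13} + \frac{64039}{100} e_{23}


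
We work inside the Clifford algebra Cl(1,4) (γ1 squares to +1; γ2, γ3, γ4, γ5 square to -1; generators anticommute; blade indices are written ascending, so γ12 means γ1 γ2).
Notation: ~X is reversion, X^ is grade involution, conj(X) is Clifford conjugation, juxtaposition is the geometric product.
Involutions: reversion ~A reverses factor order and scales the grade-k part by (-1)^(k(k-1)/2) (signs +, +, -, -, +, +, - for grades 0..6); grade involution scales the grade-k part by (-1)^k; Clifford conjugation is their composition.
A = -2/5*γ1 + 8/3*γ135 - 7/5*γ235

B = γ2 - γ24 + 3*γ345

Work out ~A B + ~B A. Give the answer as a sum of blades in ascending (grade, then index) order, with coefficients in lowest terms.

first term: -2/5*γ12 - 8*γ14 + 21/5*γ24 - 7/5*γ35 + 2/5*γ124 - 7/5*γ345 - 8/3*γ1235 - 6/5*γ1345 - 8/3*γ12345
second term: 2/5*γ12 + 8*γ14 - 21/5*γ24 + 7/5*γ35 - 2/5*γ124 + 7/5*γ345 - 8/3*γ1235 - 6/5*γ1345 - 8/3*γ12345
Answer: -16/3*γ1235 - 12/5*γ1345 - 16/3*γ12345


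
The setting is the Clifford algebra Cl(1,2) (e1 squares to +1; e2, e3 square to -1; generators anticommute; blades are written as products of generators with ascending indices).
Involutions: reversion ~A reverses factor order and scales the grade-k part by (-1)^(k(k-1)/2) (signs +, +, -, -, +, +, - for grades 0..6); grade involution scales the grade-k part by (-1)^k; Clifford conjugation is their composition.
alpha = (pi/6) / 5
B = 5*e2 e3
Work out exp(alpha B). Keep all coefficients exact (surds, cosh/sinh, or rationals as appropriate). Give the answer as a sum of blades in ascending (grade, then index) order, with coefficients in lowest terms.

B^2 = (5)^2*(e2 e3)^2 = 25*(-1) = -25 (a basis 2-blade squares to minus the product of its generators' squares).
B^2 = -25 — since the square is negative, the closed form is circular: l = 5, alpha*l = pi/6, so exp(alpha B) = cos(pi/6) + (sin(pi/6)/5)*B = sqrt(3)/2 + (1/10)*B.
Answer: sqrt(3)/2 + 1/2*e2 e3


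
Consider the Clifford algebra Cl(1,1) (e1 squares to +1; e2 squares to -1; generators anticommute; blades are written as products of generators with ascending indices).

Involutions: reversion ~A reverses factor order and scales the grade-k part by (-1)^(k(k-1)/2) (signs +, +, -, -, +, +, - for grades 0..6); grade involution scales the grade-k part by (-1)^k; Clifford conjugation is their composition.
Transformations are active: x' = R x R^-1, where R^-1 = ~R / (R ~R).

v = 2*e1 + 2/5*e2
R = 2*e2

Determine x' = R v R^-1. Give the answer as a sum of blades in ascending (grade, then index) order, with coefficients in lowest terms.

~R = 2*e2, and R ~R = -4, so R^-1 = ~R / (-4).
R v = -4/5 - 4*e1 e2
Answer: -2*e1 + 2/5*e2


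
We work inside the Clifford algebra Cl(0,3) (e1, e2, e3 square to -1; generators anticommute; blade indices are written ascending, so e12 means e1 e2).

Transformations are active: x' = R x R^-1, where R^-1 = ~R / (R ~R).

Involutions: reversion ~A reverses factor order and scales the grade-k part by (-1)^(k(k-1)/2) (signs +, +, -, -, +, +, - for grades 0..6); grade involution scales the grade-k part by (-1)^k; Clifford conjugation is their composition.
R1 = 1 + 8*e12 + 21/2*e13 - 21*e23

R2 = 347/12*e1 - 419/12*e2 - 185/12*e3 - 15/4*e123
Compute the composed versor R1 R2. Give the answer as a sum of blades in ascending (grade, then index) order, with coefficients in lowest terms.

Distribute over the terms of R1 (each basis-blade product reordered to ascending indices, repeated generators contracted through their squares):
(1) R2 = 347/12*e1 - 419/12*e2 - 185/12*e3 - 15/4*e123
(8*e12) R2 = 838/3*e1 + 694/3*e2 + 30*e3 - 370/3*e123
(21/2*e13) R2 = 1295/8*e1 - 315/8*e2 + 2429/8*e3 + 2933/8*e123
(-21*e23) R2 = -315/4*e1 - 1295/4*e2 + 2933/4*e3 - 2429/4*e123
Summing the partial products and collecting blades:
Answer: 3131/8*e1 - 4001/24*e2 + 25235/24*e3 - 8825/24*e123


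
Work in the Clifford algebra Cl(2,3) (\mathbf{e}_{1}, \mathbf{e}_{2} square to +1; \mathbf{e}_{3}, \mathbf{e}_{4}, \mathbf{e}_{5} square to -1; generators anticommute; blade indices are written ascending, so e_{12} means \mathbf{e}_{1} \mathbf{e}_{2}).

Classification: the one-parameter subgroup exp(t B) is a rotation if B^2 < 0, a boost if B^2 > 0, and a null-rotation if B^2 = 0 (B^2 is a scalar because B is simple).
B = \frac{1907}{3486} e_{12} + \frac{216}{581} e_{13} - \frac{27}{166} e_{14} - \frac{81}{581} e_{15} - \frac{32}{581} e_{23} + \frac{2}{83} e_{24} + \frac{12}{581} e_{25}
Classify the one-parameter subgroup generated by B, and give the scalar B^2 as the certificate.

B^2 term by term: the squares give (\frac{1907}{3486})^2*(e_{12})^2 + (\frac{216}{581})^2*(e_{13})^2 + (-\frac{27}{166})^2*(e_{14})^2 + (-\frac{81}{581})^2*(e_{15})^2 + (-\frac{32}{581})^2*(e_{23})^2 + (\frac{2}{83})^2*(e_{24})^2 + (\frac{12}{581})^2*(e_{25})^2 = \frac{3636649}{12152196}*(-1) + \frac{46656}{337561}*(+1) + \frac{729}{27556}*(+1) + \frac{6561}{337561}*(+1) + \frac{1024}{337561}*(+1) + \frac{4}{6889}*(+1) + \frac{144}{337561}*(+1) = -\frac{1}{9} (each basis 2-blade squares to minus the product of its generators' squares); cross terms between blades sharing an index anticommute and cancel; the commuting (index-disjoint) pairs give grade-4 terms 2*c*c'*(blade product), which cancel blade by blade — e_{1234}: -\frac{864}{48223} + \frac{864}{48223} = 0; e_{1235}: -\frac{5184}{337561} + \frac{5184}{337561} = 0; e_{1245}: \frac{324}{48223} - \frac{324}{48223} = 0 — confirming B is simple. So B^2 = -\frac{1}{9}.
Answer: rotation, certificate B^2 = -\frac{1}{9}. Certificate logic: -\frac{1}{9} is a conjugation-invariant scalar, so its sign fixes rotation versus boost versus null-rotation outright.


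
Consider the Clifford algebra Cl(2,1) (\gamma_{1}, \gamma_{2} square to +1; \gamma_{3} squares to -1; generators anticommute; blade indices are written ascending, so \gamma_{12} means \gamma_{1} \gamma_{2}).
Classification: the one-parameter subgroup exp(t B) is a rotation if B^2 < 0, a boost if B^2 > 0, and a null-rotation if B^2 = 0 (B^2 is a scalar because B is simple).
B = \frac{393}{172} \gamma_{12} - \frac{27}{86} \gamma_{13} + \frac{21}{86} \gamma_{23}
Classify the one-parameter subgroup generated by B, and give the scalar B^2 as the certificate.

B^2 term by term: the squares give (\frac{393}{172})^2*(\gamma_{12})^2 + (-\frac{27}{86})^2*(\gamma_{13})^2 + (\frac{21}{86})^2*(\gamma_{23})^2 = \frac{154449}{29584}*(-1) + \frac{729}{7396}*(+1) + \frac{441}{7396}*(+1) = -\frac{81}{16} (each basis 2-blade squares to minus the product of its generators' squares); cross terms between blades sharing an index anticommute and cancel. So B^2 = -\frac{81}{16}.
Answer: rotation, certificate B^2 = -\frac{81}{16}. Certificate logic: -\frac{81}{16} is a conjugation-invariant scalar, so its sign fixes rotation versus boost versus null-rotation outright.


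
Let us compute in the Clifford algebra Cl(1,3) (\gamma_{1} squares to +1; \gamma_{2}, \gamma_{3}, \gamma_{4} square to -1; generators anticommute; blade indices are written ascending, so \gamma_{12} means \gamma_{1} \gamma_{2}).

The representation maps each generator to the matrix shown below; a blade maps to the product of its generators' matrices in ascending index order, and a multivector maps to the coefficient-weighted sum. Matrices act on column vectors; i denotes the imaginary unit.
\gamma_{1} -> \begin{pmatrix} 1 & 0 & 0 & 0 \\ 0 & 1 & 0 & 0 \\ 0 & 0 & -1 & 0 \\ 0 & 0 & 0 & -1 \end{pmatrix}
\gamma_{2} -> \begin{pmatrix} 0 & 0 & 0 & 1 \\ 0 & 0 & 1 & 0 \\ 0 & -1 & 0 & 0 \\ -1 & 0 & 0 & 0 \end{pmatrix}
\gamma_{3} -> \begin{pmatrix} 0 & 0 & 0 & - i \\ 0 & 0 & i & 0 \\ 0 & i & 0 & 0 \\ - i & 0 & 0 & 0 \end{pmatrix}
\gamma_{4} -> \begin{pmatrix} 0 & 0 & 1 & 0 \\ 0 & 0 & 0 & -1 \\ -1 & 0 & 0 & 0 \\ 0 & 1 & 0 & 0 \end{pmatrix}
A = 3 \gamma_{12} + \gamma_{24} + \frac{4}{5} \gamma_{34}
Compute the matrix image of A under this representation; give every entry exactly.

Bivector images (products of the table entries): rho(\gamma_{12}) = rho(\gamma_{1})rho(\gamma_{2}) = \begin{pmatrix} 0 & 0 & 0 & 1 \\ 0 & 0 & 1 & 0 \\ 0 & 1 & 0 & 0 \\ 1 & 0 & 0 & 0 \end{pmatrix}; rho(\gamma_{24}) = rho(\gamma_{2})rho(\gamma_{4}) = \begin{pmatrix} 0 & 1 & 0 & 0 \\ -1 & 0 & 0 & 0 \\ 0 & 0 & 0 & 1 \\ 0 & 0 & -1 & 0 \end{pmatrix}; rho(\gamma_{34}) = rho(\gamma_{3})rho(\gamma_{4}) = \begin{pmatrix} 0 & - i & 0 & 0 \\ - i & 0 & 0 & 0 \\ 0 & 0 & 0 & - i \\ 0 & 0 & - i & 0 \end{pmatrix}.
M = (3)*rho(\gamma_{12}) + (1)*rho(\gamma_{24}) + (\frac{4}{5})*rho(\gamma_{34}), summed entrywise:
Answer: \begin{pmatrix} 0 & 1 - \frac{4 i}{5} & 0 & 3 \\ -1 - \frac{4 i}{5} & 0 & 3 & 0 \\ 0 & 3 & 0 & 1 - \frac{4 i}{5} \\ 3 & 0 & -1 - \frac{4 i}{5} & 0 \end{pmatrix}


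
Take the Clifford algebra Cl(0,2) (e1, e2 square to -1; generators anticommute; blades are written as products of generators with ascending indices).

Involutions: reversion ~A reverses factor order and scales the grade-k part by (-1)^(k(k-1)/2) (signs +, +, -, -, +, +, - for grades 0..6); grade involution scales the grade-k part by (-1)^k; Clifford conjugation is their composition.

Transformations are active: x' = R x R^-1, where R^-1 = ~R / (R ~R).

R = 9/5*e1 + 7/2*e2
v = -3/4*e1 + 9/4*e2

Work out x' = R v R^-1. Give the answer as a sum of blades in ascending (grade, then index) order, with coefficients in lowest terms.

~R = 9/5*e1 + 7/2*e2, and R ~R = -1549/100, so R^-1 = ~R / (-1549/100).
R v = -261/40 + 267/40*e1 e2
Answer: 14043/6196*e1 + 4329/6196*e2


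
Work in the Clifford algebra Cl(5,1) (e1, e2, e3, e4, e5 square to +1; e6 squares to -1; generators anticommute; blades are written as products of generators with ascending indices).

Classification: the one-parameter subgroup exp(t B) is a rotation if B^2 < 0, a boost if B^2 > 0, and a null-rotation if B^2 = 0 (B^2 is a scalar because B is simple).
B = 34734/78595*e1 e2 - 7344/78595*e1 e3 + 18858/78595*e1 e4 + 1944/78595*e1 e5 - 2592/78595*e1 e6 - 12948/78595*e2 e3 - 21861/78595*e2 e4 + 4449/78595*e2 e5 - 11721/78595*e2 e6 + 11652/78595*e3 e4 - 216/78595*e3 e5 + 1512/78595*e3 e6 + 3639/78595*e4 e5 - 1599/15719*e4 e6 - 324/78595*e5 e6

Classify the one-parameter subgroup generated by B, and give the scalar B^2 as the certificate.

B^2 term by term: the squares give (34734/78595)^2*(e1 e2)^2 + (-7344/78595)^2*(e1 e3)^2 + (18858/78595)^2*(e1 e4)^2 + (1944/78595)^2*(e1 e5)^2 + (-2592/78595)^2*(e1 e6)^2 + (-12948/78595)^2*(e2 e3)^2 + (-21861/78595)^2*(e2 e4)^2 + (4449/78595)^2*(e2 e5)^2 + (-11721/78595)^2*(e2 e6)^2 + (11652/78595)^2*(e3 e4)^2 + (-216/78595)^2*(e3 e5)^2 + (1512/78595)^2*(e3 e6)^2 + (3639/78595)^2*(e4 e5)^2 + (-1599/15719)^2*(e4 e6)^2 + (-324/78595)^2*(e5 e6)^2 = 1206450756/6177174025*(-1) + 53934336/6177174025*(-1) + 355624164/6177174025*(-1) + 3779136/6177174025*(-1) + 6718464/6177174025*(+1) + 167650704/6177174025*(-1) + 477903321/6177174025*(-1) + 19793601/6177174025*(-1) + 137381841/6177174025*(+1) + 135769104/6177174025*(-1) + 46656/6177174025*(-1) + 2286144/6177174025*(+1) + 13242321/6177174025*(-1) + 2556801/247086961*(+1) + 104976/6177174025*(+1) = -9/25 (each basis 2-blade squares to minus the product of its generators' squares); cross terms between blades sharing an index anticommute and cancel; the commuting (index-disjoint) pairs give grade-4 terms 2*c*c'*(blade product), which cancel blade by blade — e1 e2 e3 e4: 809441136/6177174025 - 321094368/6177174025 - 488346768/6177174025 = 0; e1 e2 e3 e5: -15005088/6177174025 + 65346912/6177174025 - 50341824/6177174025 = 0; e1 e2 e3 e6: 105035616/6177174025 - 172158048/6177174025 + 67122432/6177174025 = 0; e1 e2 e4 e5: 252794052/6177174025 - 167798484/6177174025 - 84995568/6177174025 = 0; e1 e2 e4 e6: -111079332/1235434805 + 442069236/6177174025 + 113327424/6177174025 = 0; e1 e2 e5 e6: -22507632/6177174025 + 45571248/6177174025 - 23063616/6177174025 = 0; e1 e3 e4 e5: -53449632/6177174025 + 8146656/6177174025 + 45302976/6177174025 = 0; e1 e3 e4 e6: 23486112/1235434805 - 57026592/6177174025 - 60403968/6177174025 = 0; e1 e3 e5 e6: 4758912/6177174025 - 5878656/6177174025 + 1119744/6177174025 = 0; e1 e4 e5 e6: -12219984/6177174025 + 6216912/1235434805 - 18864576/6177174025 = 0; e2 e3 e4 e5: -94235544/6177174025 - 9443952/6177174025 + 103679496/6177174025 = 0; e2 e3 e4 e6: 41407704/1235434805 + 66107664/6177174025 - 273146184/6177174025 = 0; e2 e3 e5 e6: 8390304/6177174025 - 13453776/6177174025 + 5063472/6177174025 = 0; e2 e4 e5 e6: 14165928/6177174025 + 14227902/1235434805 - 85305438/6177174025 = 0; e3 e4 e5 e6: -7550496/6177174025 - 690768/1235434805 + 11004336/6177174025 = 0 — confirming B is simple. So B^2 = -9/25.
Answer: rotation, certificate B^2 = -9/25. No conjugation can change B^2 = -9/25; the sign gives the class.
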